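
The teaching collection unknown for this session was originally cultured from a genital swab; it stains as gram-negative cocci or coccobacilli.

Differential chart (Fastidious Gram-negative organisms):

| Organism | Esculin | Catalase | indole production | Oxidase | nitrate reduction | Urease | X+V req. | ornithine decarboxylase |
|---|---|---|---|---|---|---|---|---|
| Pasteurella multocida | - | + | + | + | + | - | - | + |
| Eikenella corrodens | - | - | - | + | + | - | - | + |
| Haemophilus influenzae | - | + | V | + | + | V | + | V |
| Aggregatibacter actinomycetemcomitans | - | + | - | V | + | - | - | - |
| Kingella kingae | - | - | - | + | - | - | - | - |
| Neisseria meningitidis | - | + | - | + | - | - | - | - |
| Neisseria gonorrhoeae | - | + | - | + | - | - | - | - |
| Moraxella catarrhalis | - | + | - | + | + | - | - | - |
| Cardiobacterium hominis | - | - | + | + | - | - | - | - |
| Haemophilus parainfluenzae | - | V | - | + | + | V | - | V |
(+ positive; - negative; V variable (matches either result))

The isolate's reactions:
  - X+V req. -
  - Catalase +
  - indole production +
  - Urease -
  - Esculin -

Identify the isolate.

Pasteurella multocida

X+V req. -: excludes Haemophilus influenzae — 9 left.
Catalase +: excludes Eikenella corrodens, Kingella kingae, Cardiobacterium hominis — 6 left.
Esculin -: all 6 remaining candidates are consistent.
indole production +: excludes 5 organisms — 1 left.
Urease -: the one remaining candidate is consistent.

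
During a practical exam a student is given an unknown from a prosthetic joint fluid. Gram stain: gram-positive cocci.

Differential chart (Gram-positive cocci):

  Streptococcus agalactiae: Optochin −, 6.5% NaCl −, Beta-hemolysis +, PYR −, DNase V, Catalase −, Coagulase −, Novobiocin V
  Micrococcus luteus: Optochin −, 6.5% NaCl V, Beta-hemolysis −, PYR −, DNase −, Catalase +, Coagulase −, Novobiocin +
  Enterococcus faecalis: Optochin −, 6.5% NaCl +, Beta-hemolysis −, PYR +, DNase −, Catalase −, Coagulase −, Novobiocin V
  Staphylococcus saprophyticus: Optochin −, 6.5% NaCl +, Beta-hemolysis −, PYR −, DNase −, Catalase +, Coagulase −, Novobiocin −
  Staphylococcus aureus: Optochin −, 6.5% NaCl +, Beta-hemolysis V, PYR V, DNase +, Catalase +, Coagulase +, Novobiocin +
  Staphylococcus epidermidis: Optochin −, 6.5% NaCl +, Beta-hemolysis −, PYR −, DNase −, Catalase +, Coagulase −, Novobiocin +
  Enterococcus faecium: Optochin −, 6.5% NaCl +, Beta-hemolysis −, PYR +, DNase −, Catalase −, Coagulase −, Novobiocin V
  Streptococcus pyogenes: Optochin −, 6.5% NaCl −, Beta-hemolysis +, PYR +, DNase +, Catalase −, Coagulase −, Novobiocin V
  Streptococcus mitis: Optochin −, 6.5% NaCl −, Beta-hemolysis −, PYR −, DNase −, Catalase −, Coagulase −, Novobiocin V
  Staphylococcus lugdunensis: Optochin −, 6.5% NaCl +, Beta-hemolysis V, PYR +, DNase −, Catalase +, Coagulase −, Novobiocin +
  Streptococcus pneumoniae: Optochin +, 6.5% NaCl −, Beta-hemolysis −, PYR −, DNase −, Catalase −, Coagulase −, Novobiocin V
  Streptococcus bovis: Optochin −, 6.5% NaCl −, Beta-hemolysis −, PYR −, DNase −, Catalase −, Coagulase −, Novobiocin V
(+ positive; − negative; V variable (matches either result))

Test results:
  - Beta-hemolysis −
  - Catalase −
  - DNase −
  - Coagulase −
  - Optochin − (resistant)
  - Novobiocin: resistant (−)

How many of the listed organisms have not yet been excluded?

Optochin −: excludes Streptococcus pneumoniae — 11 left.
Beta-hemolysis −: excludes Streptococcus agalactiae, Streptococcus pyogenes — 9 left.
Coagulase −: excludes Staphylococcus aureus — 8 left.
DNase −: all 8 remaining candidates are consistent.
Catalase −: excludes Micrococcus luteus, Staphylococcus saprophyticus, Staphylococcus epidermidis, Staphylococcus lugdunensis — 4 left.
Novobiocin −: all 4 remaining candidates are consistent.
Still consistent: Enterococcus faecalis, Enterococcus faecium, Streptococcus bovis, Streptococcus mitis.

4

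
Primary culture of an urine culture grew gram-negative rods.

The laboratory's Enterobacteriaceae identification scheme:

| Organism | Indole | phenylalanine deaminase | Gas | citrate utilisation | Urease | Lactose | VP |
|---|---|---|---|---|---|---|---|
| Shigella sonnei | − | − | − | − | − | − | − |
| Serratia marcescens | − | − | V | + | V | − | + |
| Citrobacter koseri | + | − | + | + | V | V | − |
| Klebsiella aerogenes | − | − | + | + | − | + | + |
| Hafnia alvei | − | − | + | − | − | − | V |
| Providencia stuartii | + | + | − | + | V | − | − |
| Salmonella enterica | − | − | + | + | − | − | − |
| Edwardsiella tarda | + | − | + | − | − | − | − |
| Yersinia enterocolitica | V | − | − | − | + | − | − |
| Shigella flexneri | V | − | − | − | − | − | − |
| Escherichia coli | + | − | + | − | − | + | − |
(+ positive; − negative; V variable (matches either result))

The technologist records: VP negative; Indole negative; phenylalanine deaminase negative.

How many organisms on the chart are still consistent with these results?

5

phenylalanine deaminase −: excludes Providencia stuartii — 10 left.
Indole −: excludes Citrobacter koseri, Edwardsiella tarda, Escherichia coli — 7 left.
VP −: excludes Serratia marcescens, Klebsiella aerogenes — 5 left.
Still consistent: Hafnia alvei, Salmonella enterica, Shigella flexneri, Shigella sonnei, Yersinia enterocolitica.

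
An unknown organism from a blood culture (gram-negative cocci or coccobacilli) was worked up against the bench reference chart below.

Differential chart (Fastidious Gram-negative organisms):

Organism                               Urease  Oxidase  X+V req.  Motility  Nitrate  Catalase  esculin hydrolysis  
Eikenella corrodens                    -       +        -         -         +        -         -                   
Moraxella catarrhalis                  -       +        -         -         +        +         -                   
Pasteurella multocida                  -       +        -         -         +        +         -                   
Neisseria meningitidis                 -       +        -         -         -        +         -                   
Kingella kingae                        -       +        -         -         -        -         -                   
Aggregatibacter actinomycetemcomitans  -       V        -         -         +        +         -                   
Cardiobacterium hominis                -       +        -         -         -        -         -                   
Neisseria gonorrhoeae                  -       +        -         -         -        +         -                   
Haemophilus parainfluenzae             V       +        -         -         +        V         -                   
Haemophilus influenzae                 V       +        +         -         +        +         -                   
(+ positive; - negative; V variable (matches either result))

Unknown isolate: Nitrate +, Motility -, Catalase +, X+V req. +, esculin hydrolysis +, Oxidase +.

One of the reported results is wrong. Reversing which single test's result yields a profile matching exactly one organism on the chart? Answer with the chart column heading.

As reported, no row in the chart matches all 6 reactions.
Reversing esculin hydrolysis (to -) → unique match: Haemophilus influenzae.
Reversing Nitrate → still no organism matches.
Reversing Catalase → still no organism matches.
Reversing Oxidase → still no organism matches.
Reversing X+V req. → still no organism matches.
Reversing Motility → still no organism matches.

esculin hydrolysis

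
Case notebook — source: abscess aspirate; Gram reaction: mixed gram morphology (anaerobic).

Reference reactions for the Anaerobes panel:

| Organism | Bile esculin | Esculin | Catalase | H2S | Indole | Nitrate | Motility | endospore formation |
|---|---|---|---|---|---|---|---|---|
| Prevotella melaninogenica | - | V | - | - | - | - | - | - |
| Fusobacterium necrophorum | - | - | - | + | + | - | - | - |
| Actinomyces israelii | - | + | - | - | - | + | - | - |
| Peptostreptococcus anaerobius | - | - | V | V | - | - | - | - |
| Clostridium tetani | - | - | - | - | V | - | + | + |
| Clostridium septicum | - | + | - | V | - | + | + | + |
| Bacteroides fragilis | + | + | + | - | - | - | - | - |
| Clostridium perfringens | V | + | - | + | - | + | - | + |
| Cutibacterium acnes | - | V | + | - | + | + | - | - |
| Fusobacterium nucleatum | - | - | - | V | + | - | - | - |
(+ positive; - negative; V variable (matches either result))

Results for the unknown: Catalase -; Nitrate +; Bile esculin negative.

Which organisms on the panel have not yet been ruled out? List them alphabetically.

Nitrate +: excludes 6 organisms — 4 left.
Catalase -: excludes Cutibacterium acnes — 3 left.
Bile esculin -: all 3 remaining candidates are consistent.

Actinomyces israelii, Clostridium perfringens, Clostridium septicum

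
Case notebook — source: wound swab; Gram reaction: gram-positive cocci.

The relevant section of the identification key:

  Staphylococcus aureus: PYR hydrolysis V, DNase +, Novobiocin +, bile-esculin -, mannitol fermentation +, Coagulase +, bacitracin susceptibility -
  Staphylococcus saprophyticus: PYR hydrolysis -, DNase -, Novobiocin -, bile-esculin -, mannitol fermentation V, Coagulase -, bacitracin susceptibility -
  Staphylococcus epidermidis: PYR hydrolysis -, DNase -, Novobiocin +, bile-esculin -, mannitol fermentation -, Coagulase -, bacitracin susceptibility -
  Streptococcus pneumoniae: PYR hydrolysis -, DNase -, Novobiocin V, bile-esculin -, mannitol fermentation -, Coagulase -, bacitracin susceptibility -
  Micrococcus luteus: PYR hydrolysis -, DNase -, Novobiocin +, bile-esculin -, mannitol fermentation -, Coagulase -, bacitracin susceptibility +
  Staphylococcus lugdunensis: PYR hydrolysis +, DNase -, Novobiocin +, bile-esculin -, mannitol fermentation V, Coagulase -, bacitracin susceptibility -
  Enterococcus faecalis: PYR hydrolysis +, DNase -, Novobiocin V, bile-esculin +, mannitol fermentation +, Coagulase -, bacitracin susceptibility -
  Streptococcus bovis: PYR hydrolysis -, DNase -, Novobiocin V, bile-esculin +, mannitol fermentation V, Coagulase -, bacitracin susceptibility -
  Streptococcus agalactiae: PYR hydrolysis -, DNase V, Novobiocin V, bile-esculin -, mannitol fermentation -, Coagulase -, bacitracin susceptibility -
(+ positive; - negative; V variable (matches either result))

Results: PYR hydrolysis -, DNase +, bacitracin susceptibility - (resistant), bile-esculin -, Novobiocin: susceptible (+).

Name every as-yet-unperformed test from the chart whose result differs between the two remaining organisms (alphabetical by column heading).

Coagulase, mannitol fermentation

bacitracin susceptibility -: excludes Micrococcus luteus — 8 left.
PYR hydrolysis -: excludes Staphylococcus lugdunensis, Enterococcus faecalis — 6 left.
bile-esculin -: excludes Streptococcus bovis — 5 left.
Novobiocin +: excludes Staphylococcus saprophyticus — 4 left.
DNase +: excludes Staphylococcus epidermidis, Streptococcus pneumoniae — 2 left.
Two candidates remain: Staphylococcus aureus and Streptococcus agalactiae.
  mannitol fermentation: Staphylococcus aureus +, Streptococcus agalactiae - — discriminates.
  Coagulase: Staphylococcus aureus +, Streptococcus agalactiae - — discriminates.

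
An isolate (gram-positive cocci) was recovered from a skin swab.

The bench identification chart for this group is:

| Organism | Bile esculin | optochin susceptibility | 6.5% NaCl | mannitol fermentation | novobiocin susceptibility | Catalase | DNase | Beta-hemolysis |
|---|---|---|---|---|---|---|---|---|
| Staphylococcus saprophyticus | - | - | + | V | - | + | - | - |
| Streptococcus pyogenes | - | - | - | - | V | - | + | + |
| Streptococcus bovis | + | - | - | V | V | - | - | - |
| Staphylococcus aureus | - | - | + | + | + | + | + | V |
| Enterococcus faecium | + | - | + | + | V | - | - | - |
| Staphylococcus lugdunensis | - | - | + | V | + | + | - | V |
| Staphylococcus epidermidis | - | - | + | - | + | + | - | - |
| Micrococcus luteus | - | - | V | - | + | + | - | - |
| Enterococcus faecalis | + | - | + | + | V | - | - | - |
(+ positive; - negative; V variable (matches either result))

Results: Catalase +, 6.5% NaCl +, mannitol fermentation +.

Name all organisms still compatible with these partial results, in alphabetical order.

Staphylococcus aureus, Staphylococcus lugdunensis, Staphylococcus saprophyticus

Catalase +: excludes Streptococcus pyogenes, Streptococcus bovis, Enterococcus faecium, Enterococcus faecalis — 5 left.
mannitol fermentation +: excludes Staphylococcus epidermidis, Micrococcus luteus — 3 left.
6.5% NaCl +: all 3 remaining candidates are consistent.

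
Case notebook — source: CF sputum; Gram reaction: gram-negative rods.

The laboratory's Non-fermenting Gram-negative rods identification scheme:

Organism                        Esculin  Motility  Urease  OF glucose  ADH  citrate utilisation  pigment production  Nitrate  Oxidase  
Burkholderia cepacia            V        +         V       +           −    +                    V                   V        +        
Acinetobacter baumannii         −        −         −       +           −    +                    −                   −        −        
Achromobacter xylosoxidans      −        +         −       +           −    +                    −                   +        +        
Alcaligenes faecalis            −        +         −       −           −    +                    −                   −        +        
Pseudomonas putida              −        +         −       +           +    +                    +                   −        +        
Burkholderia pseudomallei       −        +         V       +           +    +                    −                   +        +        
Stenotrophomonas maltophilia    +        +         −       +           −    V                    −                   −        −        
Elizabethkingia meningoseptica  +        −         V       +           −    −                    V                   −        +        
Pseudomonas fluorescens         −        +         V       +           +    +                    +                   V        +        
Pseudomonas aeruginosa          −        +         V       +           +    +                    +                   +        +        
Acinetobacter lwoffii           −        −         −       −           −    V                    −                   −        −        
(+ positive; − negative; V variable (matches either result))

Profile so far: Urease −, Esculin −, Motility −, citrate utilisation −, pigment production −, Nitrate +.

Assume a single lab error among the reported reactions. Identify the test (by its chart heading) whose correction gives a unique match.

As reported, no row in the chart matches all 6 reactions.
Reversing Esculin → still no organism matches.
Reversing Motility → still no organism matches.
Reversing Nitrate (to −) → unique match: Acinetobacter lwoffii.
Reversing pigment production → still no organism matches.
Reversing citrate utilisation → still no organism matches.
Reversing Urease → still no organism matches.

Nitrate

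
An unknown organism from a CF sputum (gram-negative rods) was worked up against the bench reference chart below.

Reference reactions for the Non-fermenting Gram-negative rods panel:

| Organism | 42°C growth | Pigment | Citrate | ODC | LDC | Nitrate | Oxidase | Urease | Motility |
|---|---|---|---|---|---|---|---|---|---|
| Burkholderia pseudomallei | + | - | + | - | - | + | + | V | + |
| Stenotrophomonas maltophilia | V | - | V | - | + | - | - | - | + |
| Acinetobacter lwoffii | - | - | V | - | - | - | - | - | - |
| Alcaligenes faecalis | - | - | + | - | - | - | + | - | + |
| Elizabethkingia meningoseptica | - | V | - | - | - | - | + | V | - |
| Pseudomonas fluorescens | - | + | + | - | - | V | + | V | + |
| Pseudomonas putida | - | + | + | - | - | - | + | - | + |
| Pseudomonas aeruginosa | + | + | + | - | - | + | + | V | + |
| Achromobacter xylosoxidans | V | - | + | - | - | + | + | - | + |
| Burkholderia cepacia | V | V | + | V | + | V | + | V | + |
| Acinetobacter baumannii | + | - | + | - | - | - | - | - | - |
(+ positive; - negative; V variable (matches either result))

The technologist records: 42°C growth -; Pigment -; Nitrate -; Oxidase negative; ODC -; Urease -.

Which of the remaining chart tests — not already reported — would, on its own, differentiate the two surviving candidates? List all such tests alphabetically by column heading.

LDC, Motility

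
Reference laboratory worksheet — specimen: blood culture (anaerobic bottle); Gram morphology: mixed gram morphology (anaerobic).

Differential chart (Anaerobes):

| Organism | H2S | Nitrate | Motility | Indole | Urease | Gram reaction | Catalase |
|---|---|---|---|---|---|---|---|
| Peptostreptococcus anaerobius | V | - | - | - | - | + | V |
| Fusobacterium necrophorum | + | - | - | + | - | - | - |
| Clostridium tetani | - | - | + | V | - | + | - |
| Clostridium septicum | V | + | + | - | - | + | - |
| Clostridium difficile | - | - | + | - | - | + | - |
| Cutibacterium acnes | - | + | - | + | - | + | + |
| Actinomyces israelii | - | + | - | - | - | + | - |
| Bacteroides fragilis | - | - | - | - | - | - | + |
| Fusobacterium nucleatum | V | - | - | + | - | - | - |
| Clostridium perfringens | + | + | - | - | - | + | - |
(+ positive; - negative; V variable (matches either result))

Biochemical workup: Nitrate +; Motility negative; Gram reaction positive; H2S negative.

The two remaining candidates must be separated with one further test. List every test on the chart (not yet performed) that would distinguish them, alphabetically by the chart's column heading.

Catalase, Indole

Nitrate +: excludes 6 organisms — 4 left.
Gram reaction +: all 4 remaining candidates are consistent.
H2S -: excludes Clostridium perfringens — 3 left.
Motility -: excludes Clostridium septicum — 2 left.
Two candidates remain: Actinomyces israelii and Cutibacterium acnes.
  Indole: Actinomyces israelii -, Cutibacterium acnes + — discriminates.
  Urease: - vs - — same for both, does not separate.
  Catalase: Actinomyces israelii -, Cutibacterium acnes + — discriminates.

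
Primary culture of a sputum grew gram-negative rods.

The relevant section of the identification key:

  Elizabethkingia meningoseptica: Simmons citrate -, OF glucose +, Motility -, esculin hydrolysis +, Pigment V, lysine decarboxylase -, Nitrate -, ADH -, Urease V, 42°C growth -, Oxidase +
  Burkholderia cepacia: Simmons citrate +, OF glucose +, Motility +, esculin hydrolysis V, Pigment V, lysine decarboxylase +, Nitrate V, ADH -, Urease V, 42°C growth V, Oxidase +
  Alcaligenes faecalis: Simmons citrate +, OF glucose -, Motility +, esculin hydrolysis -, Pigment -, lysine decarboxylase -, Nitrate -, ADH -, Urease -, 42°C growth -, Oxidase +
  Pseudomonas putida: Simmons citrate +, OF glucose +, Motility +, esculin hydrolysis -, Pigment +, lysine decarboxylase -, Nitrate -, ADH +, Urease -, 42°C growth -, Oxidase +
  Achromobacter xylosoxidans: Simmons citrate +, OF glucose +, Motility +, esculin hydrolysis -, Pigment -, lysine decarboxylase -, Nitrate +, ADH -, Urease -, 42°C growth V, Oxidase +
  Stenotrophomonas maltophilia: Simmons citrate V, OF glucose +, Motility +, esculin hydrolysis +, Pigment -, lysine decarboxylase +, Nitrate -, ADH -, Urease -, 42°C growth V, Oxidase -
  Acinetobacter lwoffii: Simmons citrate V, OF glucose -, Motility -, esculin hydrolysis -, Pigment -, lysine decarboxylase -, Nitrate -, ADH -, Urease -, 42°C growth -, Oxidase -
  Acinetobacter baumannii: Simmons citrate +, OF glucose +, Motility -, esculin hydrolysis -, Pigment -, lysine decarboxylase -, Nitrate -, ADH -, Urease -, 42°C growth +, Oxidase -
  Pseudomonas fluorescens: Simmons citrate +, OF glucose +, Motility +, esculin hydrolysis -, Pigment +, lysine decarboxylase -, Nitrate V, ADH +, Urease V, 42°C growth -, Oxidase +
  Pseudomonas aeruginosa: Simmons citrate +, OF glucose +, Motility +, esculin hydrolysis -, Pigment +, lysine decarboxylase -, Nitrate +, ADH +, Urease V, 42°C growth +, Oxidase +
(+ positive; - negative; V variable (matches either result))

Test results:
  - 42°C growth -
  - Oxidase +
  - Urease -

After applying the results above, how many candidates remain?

6

Oxidase +: excludes Stenotrophomonas maltophilia, Acinetobacter lwoffii, Acinetobacter baumannii — 7 left.
Urease -: all 7 remaining candidates are consistent.
42°C growth -: excludes Pseudomonas aeruginosa — 6 left.
Still consistent: Achromobacter xylosoxidans, Alcaligenes faecalis, Burkholderia cepacia, Elizabethkingia meningoseptica, Pseudomonas fluorescens, Pseudomonas putida.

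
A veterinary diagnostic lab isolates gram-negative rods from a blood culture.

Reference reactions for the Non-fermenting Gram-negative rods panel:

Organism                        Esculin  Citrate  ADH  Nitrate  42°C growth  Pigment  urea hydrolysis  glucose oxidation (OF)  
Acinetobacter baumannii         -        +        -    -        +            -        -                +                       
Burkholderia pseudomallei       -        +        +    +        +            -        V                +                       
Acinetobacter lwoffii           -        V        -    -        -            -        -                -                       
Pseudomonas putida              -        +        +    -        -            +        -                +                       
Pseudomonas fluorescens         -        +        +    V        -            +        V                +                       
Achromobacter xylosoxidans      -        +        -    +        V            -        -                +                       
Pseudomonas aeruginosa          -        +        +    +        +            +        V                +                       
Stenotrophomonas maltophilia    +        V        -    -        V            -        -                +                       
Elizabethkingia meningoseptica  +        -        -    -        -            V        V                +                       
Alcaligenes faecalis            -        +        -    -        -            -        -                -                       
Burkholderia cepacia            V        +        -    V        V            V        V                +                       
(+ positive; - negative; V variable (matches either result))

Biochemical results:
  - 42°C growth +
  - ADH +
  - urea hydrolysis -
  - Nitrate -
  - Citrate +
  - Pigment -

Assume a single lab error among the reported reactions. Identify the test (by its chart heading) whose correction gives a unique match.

As reported, no row in the chart matches all 6 reactions.
Reversing Nitrate (to +) → unique match: Burkholderia pseudomallei.
Reversing 42°C growth → still no organism matches.
Reversing Citrate → still no organism matches.
Reversing Pigment → still no organism matches.
Reversing urea hydrolysis → still no organism matches.
Reversing ADH → 3 organisms match (not unique).

Nitrate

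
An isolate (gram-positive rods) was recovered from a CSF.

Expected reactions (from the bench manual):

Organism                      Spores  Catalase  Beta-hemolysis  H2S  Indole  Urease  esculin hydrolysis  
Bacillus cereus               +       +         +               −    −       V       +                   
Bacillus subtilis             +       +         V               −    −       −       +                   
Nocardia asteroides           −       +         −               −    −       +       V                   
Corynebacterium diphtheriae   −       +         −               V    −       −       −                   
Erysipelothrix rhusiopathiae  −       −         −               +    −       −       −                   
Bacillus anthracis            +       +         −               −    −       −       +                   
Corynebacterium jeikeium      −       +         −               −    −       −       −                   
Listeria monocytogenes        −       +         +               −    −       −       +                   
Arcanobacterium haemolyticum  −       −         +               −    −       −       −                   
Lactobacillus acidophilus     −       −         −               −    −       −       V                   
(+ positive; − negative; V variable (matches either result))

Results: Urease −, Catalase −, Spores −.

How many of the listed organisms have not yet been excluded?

3

Urease −: excludes Nocardia asteroides — 9 left.
Catalase −: excludes 6 organisms — 3 left.
Spores −: all 3 remaining candidates are consistent.
Still consistent: Arcanobacterium haemolyticum, Erysipelothrix rhusiopathiae, Lactobacillus acidophilus.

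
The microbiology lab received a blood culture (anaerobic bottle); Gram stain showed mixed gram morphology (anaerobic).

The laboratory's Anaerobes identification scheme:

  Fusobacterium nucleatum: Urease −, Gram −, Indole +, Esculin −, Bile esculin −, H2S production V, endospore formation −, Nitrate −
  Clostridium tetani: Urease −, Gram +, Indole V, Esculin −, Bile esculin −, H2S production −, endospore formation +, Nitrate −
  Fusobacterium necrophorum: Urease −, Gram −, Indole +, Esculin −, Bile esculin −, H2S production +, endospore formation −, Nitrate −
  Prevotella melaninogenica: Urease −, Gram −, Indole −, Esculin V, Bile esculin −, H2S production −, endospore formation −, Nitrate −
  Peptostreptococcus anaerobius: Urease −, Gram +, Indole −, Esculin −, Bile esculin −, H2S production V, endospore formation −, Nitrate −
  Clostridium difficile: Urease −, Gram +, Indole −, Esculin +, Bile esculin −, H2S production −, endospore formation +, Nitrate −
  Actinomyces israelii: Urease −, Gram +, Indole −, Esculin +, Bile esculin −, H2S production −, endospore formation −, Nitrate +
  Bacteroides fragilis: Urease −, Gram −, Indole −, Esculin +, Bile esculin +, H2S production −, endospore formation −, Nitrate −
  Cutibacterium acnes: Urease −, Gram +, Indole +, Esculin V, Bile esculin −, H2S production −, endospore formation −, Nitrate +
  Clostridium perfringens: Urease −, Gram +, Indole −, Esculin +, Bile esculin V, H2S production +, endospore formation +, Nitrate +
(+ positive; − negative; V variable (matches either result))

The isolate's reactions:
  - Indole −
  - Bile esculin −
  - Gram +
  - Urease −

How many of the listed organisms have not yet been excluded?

5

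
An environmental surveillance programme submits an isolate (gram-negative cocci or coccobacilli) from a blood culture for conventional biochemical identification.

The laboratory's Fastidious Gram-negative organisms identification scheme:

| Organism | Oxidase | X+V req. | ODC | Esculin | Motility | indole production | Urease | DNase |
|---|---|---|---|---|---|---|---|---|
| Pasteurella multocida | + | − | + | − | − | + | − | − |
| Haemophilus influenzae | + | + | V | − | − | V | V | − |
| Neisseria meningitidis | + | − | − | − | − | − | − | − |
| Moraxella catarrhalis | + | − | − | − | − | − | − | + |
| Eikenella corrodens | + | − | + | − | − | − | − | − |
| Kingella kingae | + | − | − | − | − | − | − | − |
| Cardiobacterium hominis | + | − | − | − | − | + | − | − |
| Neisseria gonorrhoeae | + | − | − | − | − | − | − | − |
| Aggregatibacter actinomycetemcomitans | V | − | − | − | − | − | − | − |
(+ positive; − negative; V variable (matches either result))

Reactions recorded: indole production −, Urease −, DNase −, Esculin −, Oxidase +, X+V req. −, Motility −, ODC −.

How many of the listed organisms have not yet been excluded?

indole production −: excludes Pasteurella multocida, Cardiobacterium hominis — 7 left.
Urease −: all 7 remaining candidates are consistent.
Esculin −: all 7 remaining candidates are consistent.
Motility −: all 7 remaining candidates are consistent.
X+V req. −: excludes Haemophilus influenzae — 6 left.
Oxidase +: all 6 remaining candidates are consistent.
DNase −: excludes Moraxella catarrhalis — 5 left.
ODC −: excludes Eikenella corrodens — 4 left.
Still consistent: Aggregatibacter actinomycetemcomitans, Kingella kingae, Neisseria gonorrhoeae, Neisseria meningitidis.

4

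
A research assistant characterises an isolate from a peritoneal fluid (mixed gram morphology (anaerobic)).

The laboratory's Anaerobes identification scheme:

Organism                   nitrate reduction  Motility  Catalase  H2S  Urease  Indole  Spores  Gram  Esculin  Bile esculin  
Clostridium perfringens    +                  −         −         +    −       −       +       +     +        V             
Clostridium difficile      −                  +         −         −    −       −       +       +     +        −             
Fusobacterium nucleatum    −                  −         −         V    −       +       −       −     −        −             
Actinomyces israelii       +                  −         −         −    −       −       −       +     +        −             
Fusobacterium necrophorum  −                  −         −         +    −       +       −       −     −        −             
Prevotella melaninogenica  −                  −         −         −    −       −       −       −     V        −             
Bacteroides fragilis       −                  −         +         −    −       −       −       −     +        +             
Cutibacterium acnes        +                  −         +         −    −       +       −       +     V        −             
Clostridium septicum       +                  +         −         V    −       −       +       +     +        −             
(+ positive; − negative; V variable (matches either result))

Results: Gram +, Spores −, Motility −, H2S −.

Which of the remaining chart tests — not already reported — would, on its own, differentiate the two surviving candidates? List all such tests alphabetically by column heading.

Spores −: excludes Clostridium perfringens, Clostridium difficile, Clostridium septicum — 6 left.
H2S −: excludes Fusobacterium necrophorum — 5 left.
Motility −: all 5 remaining candidates are consistent.
Gram +: excludes Fusobacterium nucleatum, Prevotella melaninogenica, Bacteroides fragilis — 2 left.
Two candidates remain: Actinomyces israelii and Cutibacterium acnes.
  nitrate reduction: + vs + — same for both, does not separate.
  Catalase: Actinomyces israelii −, Cutibacterium acnes + — discriminates.
  Urease: − vs − — same for both, does not separate.
  Indole: Actinomyces israelii −, Cutibacterium acnes + — discriminates.
  Esculin: + vs V — variable for at least one, does not separate.
  Bile esculin: − vs − — same for both, does not separate.

Catalase, Indole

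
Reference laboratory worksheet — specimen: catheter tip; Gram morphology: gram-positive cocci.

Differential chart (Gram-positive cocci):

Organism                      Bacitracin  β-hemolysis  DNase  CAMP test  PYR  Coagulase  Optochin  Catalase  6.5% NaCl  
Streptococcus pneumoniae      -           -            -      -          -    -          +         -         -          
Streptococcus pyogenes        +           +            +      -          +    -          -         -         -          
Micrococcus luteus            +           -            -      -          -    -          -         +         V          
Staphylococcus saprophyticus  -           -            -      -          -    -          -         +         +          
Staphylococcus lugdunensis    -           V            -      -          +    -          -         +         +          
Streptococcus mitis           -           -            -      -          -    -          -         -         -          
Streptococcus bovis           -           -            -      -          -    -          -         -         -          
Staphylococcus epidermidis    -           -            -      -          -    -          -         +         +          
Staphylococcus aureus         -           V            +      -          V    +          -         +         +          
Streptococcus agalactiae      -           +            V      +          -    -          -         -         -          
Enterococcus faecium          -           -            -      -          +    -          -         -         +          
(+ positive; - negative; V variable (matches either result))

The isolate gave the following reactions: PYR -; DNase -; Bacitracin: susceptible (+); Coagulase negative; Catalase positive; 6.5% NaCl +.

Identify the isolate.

Coagulase -: excludes Staphylococcus aureus — 10 left.
PYR -: excludes Streptococcus pyogenes, Staphylococcus lugdunensis, Enterococcus faecium — 7 left.
Catalase +: excludes Streptococcus pneumoniae, Streptococcus mitis, Streptococcus bovis, Streptococcus agalactiae — 3 left.
Bacitracin +: excludes Staphylococcus saprophyticus, Staphylococcus epidermidis — 1 left.
6.5% NaCl +: the one remaining candidate is consistent.
DNase -: the one remaining candidate is consistent.

Micrococcus luteus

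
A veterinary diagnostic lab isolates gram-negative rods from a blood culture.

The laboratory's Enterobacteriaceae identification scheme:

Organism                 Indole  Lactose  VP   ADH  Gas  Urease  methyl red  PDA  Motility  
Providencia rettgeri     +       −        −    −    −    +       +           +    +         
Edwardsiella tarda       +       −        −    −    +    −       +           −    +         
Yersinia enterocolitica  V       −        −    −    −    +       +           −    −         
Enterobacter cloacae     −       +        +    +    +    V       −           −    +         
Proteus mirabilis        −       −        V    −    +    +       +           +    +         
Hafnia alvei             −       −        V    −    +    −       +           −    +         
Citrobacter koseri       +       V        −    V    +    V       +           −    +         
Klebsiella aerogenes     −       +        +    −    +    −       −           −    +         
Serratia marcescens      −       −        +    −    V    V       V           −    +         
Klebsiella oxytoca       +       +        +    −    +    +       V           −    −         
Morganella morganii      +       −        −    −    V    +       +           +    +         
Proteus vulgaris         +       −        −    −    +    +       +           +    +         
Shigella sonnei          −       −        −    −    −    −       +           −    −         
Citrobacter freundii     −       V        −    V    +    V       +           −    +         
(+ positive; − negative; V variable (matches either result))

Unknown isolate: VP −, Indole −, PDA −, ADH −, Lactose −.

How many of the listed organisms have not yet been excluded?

VP −: excludes Enterobacter cloacae, Klebsiella aerogenes, Serratia marcescens, Klebsiella oxytoca — 10 left.
PDA −: excludes Providencia rettgeri, Proteus mirabilis, Morganella morganii, Proteus vulgaris — 6 left.
ADH −: all 6 remaining candidates are consistent.
Lactose −: all 6 remaining candidates are consistent.
Indole −: excludes Edwardsiella tarda, Citrobacter koseri — 4 left.
Still consistent: Citrobacter freundii, Hafnia alvei, Shigella sonnei, Yersinia enterocolitica.

4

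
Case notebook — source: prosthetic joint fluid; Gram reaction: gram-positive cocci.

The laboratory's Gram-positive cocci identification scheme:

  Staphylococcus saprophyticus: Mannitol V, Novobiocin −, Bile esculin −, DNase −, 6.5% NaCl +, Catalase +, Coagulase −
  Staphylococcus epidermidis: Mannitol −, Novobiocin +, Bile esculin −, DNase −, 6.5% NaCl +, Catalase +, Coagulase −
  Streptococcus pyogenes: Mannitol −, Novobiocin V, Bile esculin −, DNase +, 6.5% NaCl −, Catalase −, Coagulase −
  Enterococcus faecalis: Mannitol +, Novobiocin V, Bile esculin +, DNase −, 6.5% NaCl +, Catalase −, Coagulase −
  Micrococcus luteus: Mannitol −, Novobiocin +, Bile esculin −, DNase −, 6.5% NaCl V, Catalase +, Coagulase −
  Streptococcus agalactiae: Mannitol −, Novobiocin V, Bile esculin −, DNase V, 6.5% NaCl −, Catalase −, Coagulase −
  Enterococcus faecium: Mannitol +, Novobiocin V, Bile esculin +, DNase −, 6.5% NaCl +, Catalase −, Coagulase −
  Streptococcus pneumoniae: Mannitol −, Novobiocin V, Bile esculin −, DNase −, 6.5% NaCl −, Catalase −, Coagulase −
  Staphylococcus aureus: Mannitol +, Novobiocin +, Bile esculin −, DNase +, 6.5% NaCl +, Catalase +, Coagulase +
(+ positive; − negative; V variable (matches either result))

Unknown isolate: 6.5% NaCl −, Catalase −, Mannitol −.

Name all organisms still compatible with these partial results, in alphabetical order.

Streptococcus agalactiae, Streptococcus pneumoniae, Streptococcus pyogenes

Catalase −: excludes Staphylococcus saprophyticus, Staphylococcus epidermidis, Micrococcus luteus, Staphylococcus aureus — 5 left.
Mannitol −: excludes Enterococcus faecalis, Enterococcus faecium — 3 left.
6.5% NaCl −: all 3 remaining candidates are consistent.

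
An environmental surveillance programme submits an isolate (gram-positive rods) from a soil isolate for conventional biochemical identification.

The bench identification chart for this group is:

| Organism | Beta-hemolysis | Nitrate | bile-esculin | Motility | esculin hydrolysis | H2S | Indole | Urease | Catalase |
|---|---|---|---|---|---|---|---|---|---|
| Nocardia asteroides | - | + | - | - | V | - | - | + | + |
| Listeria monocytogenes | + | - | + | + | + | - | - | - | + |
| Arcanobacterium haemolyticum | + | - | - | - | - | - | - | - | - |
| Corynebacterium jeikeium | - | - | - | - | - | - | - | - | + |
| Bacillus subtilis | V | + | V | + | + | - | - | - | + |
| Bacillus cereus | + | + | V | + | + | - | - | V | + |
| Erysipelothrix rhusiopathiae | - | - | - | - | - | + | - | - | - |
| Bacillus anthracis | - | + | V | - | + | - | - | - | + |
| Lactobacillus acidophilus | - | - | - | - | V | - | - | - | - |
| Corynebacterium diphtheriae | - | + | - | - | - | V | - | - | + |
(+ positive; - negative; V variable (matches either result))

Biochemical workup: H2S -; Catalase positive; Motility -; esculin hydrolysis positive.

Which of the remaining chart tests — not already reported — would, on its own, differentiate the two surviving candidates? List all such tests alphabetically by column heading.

esculin hydrolysis +: excludes Arcanobacterium haemolyticum, Corynebacterium jeikeium, Erysipelothrix rhusiopathiae, Corynebacterium diphtheriae — 6 left.
Motility -: excludes Listeria monocytogenes, Bacillus subtilis, Bacillus cereus — 3 left.
H2S -: all 3 remaining candidates are consistent.
Catalase +: excludes Lactobacillus acidophilus — 2 left.
Two candidates remain: Bacillus anthracis and Nocardia asteroides.
  Beta-hemolysis: - vs - — same for both, does not separate.
  Nitrate: + vs + — same for both, does not separate.
  bile-esculin: V vs - — variable for at least one, does not separate.
  Indole: - vs - — same for both, does not separate.
  Urease: Bacillus anthracis -, Nocardia asteroides + — discriminates.

Urease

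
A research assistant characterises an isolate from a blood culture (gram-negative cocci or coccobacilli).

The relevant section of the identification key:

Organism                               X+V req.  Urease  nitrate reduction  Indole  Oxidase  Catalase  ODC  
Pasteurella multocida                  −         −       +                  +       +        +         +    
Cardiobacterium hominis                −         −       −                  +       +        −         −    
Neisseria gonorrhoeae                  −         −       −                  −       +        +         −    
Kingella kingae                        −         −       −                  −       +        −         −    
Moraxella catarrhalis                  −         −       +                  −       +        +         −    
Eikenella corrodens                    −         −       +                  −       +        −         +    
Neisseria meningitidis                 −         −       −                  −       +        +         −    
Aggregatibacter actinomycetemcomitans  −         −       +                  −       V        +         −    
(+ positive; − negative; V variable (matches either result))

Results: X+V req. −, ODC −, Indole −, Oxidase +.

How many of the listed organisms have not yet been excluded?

Indole −: excludes Pasteurella multocida, Cardiobacterium hominis — 6 left.
Oxidase +: all 6 remaining candidates are consistent.
X+V req. −: all 6 remaining candidates are consistent.
ODC −: excludes Eikenella corrodens — 5 left.
Still consistent: Aggregatibacter actinomycetemcomitans, Kingella kingae, Moraxella catarrhalis, Neisseria gonorrhoeae, Neisseria meningitidis.

5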